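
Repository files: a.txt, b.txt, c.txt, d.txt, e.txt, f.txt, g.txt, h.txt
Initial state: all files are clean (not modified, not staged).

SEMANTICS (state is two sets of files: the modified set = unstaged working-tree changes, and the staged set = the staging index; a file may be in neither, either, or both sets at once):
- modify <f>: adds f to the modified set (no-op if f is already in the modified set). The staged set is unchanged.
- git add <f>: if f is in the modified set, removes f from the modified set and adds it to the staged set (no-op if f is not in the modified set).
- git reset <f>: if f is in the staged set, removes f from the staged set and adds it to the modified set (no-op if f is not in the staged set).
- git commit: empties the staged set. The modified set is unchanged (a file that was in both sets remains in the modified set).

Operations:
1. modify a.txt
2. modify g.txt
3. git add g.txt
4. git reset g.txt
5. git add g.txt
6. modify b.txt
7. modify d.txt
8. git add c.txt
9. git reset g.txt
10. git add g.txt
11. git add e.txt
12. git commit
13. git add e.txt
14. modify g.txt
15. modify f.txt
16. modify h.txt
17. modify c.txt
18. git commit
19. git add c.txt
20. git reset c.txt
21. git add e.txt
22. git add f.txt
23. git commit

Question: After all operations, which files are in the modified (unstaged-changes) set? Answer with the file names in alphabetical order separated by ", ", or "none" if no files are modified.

Answer: a.txt, b.txt, c.txt, d.txt, g.txt, h.txt

Derivation:
After op 1 (modify a.txt): modified={a.txt} staged={none}
After op 2 (modify g.txt): modified={a.txt, g.txt} staged={none}
After op 3 (git add g.txt): modified={a.txt} staged={g.txt}
After op 4 (git reset g.txt): modified={a.txt, g.txt} staged={none}
After op 5 (git add g.txt): modified={a.txt} staged={g.txt}
After op 6 (modify b.txt): modified={a.txt, b.txt} staged={g.txt}
After op 7 (modify d.txt): modified={a.txt, b.txt, d.txt} staged={g.txt}
After op 8 (git add c.txt): modified={a.txt, b.txt, d.txt} staged={g.txt}
After op 9 (git reset g.txt): modified={a.txt, b.txt, d.txt, g.txt} staged={none}
After op 10 (git add g.txt): modified={a.txt, b.txt, d.txt} staged={g.txt}
After op 11 (git add e.txt): modified={a.txt, b.txt, d.txt} staged={g.txt}
After op 12 (git commit): modified={a.txt, b.txt, d.txt} staged={none}
After op 13 (git add e.txt): modified={a.txt, b.txt, d.txt} staged={none}
After op 14 (modify g.txt): modified={a.txt, b.txt, d.txt, g.txt} staged={none}
After op 15 (modify f.txt): modified={a.txt, b.txt, d.txt, f.txt, g.txt} staged={none}
After op 16 (modify h.txt): modified={a.txt, b.txt, d.txt, f.txt, g.txt, h.txt} staged={none}
After op 17 (modify c.txt): modified={a.txt, b.txt, c.txt, d.txt, f.txt, g.txt, h.txt} staged={none}
After op 18 (git commit): modified={a.txt, b.txt, c.txt, d.txt, f.txt, g.txt, h.txt} staged={none}
After op 19 (git add c.txt): modified={a.txt, b.txt, d.txt, f.txt, g.txt, h.txt} staged={c.txt}
After op 20 (git reset c.txt): modified={a.txt, b.txt, c.txt, d.txt, f.txt, g.txt, h.txt} staged={none}
After op 21 (git add e.txt): modified={a.txt, b.txt, c.txt, d.txt, f.txt, g.txt, h.txt} staged={none}
After op 22 (git add f.txt): modified={a.txt, b.txt, c.txt, d.txt, g.txt, h.txt} staged={f.txt}
After op 23 (git commit): modified={a.txt, b.txt, c.txt, d.txt, g.txt, h.txt} staged={none}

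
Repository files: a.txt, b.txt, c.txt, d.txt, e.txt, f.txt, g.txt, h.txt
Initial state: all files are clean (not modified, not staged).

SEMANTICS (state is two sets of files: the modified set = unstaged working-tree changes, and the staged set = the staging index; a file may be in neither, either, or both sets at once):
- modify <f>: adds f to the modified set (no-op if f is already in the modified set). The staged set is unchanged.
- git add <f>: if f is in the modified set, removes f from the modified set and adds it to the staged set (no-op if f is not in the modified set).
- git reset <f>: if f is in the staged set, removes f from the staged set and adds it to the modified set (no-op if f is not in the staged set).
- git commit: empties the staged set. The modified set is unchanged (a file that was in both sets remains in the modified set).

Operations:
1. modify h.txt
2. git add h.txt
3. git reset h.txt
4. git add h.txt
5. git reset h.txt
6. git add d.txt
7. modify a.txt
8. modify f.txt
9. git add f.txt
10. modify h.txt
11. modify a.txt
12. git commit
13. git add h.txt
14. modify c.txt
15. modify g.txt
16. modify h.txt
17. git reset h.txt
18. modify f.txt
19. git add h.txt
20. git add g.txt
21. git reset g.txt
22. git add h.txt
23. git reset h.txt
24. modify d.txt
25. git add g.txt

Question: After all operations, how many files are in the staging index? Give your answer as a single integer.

After op 1 (modify h.txt): modified={h.txt} staged={none}
After op 2 (git add h.txt): modified={none} staged={h.txt}
After op 3 (git reset h.txt): modified={h.txt} staged={none}
After op 4 (git add h.txt): modified={none} staged={h.txt}
After op 5 (git reset h.txt): modified={h.txt} staged={none}
After op 6 (git add d.txt): modified={h.txt} staged={none}
After op 7 (modify a.txt): modified={a.txt, h.txt} staged={none}
After op 8 (modify f.txt): modified={a.txt, f.txt, h.txt} staged={none}
After op 9 (git add f.txt): modified={a.txt, h.txt} staged={f.txt}
After op 10 (modify h.txt): modified={a.txt, h.txt} staged={f.txt}
After op 11 (modify a.txt): modified={a.txt, h.txt} staged={f.txt}
After op 12 (git commit): modified={a.txt, h.txt} staged={none}
After op 13 (git add h.txt): modified={a.txt} staged={h.txt}
After op 14 (modify c.txt): modified={a.txt, c.txt} staged={h.txt}
After op 15 (modify g.txt): modified={a.txt, c.txt, g.txt} staged={h.txt}
After op 16 (modify h.txt): modified={a.txt, c.txt, g.txt, h.txt} staged={h.txt}
After op 17 (git reset h.txt): modified={a.txt, c.txt, g.txt, h.txt} staged={none}
After op 18 (modify f.txt): modified={a.txt, c.txt, f.txt, g.txt, h.txt} staged={none}
After op 19 (git add h.txt): modified={a.txt, c.txt, f.txt, g.txt} staged={h.txt}
After op 20 (git add g.txt): modified={a.txt, c.txt, f.txt} staged={g.txt, h.txt}
After op 21 (git reset g.txt): modified={a.txt, c.txt, f.txt, g.txt} staged={h.txt}
After op 22 (git add h.txt): modified={a.txt, c.txt, f.txt, g.txt} staged={h.txt}
After op 23 (git reset h.txt): modified={a.txt, c.txt, f.txt, g.txt, h.txt} staged={none}
After op 24 (modify d.txt): modified={a.txt, c.txt, d.txt, f.txt, g.txt, h.txt} staged={none}
After op 25 (git add g.txt): modified={a.txt, c.txt, d.txt, f.txt, h.txt} staged={g.txt}
Final staged set: {g.txt} -> count=1

Answer: 1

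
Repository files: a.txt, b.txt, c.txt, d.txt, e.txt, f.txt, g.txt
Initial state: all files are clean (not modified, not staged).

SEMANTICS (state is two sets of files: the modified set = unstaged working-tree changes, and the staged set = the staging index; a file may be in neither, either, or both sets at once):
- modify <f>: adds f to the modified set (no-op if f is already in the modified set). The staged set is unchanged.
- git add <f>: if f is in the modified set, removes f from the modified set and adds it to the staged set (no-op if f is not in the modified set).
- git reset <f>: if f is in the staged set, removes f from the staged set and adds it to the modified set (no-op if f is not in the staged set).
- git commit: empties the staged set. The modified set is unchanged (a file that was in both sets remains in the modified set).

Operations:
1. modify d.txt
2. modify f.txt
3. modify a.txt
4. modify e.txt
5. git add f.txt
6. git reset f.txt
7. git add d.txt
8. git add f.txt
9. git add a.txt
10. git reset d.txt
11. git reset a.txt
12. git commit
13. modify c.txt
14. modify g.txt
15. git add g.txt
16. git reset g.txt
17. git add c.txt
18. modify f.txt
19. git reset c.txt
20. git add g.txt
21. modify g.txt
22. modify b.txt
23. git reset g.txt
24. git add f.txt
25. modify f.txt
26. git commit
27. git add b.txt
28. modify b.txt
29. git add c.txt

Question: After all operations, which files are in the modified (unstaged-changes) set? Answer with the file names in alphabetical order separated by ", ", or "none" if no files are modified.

Answer: a.txt, b.txt, d.txt, e.txt, f.txt, g.txt

Derivation:
After op 1 (modify d.txt): modified={d.txt} staged={none}
After op 2 (modify f.txt): modified={d.txt, f.txt} staged={none}
After op 3 (modify a.txt): modified={a.txt, d.txt, f.txt} staged={none}
After op 4 (modify e.txt): modified={a.txt, d.txt, e.txt, f.txt} staged={none}
After op 5 (git add f.txt): modified={a.txt, d.txt, e.txt} staged={f.txt}
After op 6 (git reset f.txt): modified={a.txt, d.txt, e.txt, f.txt} staged={none}
After op 7 (git add d.txt): modified={a.txt, e.txt, f.txt} staged={d.txt}
After op 8 (git add f.txt): modified={a.txt, e.txt} staged={d.txt, f.txt}
After op 9 (git add a.txt): modified={e.txt} staged={a.txt, d.txt, f.txt}
After op 10 (git reset d.txt): modified={d.txt, e.txt} staged={a.txt, f.txt}
After op 11 (git reset a.txt): modified={a.txt, d.txt, e.txt} staged={f.txt}
After op 12 (git commit): modified={a.txt, d.txt, e.txt} staged={none}
After op 13 (modify c.txt): modified={a.txt, c.txt, d.txt, e.txt} staged={none}
After op 14 (modify g.txt): modified={a.txt, c.txt, d.txt, e.txt, g.txt} staged={none}
After op 15 (git add g.txt): modified={a.txt, c.txt, d.txt, e.txt} staged={g.txt}
After op 16 (git reset g.txt): modified={a.txt, c.txt, d.txt, e.txt, g.txt} staged={none}
After op 17 (git add c.txt): modified={a.txt, d.txt, e.txt, g.txt} staged={c.txt}
After op 18 (modify f.txt): modified={a.txt, d.txt, e.txt, f.txt, g.txt} staged={c.txt}
After op 19 (git reset c.txt): modified={a.txt, c.txt, d.txt, e.txt, f.txt, g.txt} staged={none}
After op 20 (git add g.txt): modified={a.txt, c.txt, d.txt, e.txt, f.txt} staged={g.txt}
After op 21 (modify g.txt): modified={a.txt, c.txt, d.txt, e.txt, f.txt, g.txt} staged={g.txt}
After op 22 (modify b.txt): modified={a.txt, b.txt, c.txt, d.txt, e.txt, f.txt, g.txt} staged={g.txt}
After op 23 (git reset g.txt): modified={a.txt, b.txt, c.txt, d.txt, e.txt, f.txt, g.txt} staged={none}
After op 24 (git add f.txt): modified={a.txt, b.txt, c.txt, d.txt, e.txt, g.txt} staged={f.txt}
After op 25 (modify f.txt): modified={a.txt, b.txt, c.txt, d.txt, e.txt, f.txt, g.txt} staged={f.txt}
After op 26 (git commit): modified={a.txt, b.txt, c.txt, d.txt, e.txt, f.txt, g.txt} staged={none}
After op 27 (git add b.txt): modified={a.txt, c.txt, d.txt, e.txt, f.txt, g.txt} staged={b.txt}
After op 28 (modify b.txt): modified={a.txt, b.txt, c.txt, d.txt, e.txt, f.txt, g.txt} staged={b.txt}
After op 29 (git add c.txt): modified={a.txt, b.txt, d.txt, e.txt, f.txt, g.txt} staged={b.txt, c.txt}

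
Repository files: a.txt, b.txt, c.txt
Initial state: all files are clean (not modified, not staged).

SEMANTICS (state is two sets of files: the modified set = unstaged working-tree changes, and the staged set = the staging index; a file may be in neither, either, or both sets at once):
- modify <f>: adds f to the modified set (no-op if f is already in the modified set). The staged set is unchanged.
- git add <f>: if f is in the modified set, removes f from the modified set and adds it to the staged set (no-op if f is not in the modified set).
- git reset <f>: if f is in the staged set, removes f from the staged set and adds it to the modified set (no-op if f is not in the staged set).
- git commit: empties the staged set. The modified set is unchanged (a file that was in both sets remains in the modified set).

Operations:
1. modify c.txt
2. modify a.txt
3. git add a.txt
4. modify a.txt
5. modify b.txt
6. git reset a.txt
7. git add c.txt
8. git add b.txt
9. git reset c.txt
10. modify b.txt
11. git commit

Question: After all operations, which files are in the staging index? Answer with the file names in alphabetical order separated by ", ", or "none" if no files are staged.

Answer: none

Derivation:
After op 1 (modify c.txt): modified={c.txt} staged={none}
After op 2 (modify a.txt): modified={a.txt, c.txt} staged={none}
After op 3 (git add a.txt): modified={c.txt} staged={a.txt}
After op 4 (modify a.txt): modified={a.txt, c.txt} staged={a.txt}
After op 5 (modify b.txt): modified={a.txt, b.txt, c.txt} staged={a.txt}
After op 6 (git reset a.txt): modified={a.txt, b.txt, c.txt} staged={none}
After op 7 (git add c.txt): modified={a.txt, b.txt} staged={c.txt}
After op 8 (git add b.txt): modified={a.txt} staged={b.txt, c.txt}
After op 9 (git reset c.txt): modified={a.txt, c.txt} staged={b.txt}
After op 10 (modify b.txt): modified={a.txt, b.txt, c.txt} staged={b.txt}
After op 11 (git commit): modified={a.txt, b.txt, c.txt} staged={none}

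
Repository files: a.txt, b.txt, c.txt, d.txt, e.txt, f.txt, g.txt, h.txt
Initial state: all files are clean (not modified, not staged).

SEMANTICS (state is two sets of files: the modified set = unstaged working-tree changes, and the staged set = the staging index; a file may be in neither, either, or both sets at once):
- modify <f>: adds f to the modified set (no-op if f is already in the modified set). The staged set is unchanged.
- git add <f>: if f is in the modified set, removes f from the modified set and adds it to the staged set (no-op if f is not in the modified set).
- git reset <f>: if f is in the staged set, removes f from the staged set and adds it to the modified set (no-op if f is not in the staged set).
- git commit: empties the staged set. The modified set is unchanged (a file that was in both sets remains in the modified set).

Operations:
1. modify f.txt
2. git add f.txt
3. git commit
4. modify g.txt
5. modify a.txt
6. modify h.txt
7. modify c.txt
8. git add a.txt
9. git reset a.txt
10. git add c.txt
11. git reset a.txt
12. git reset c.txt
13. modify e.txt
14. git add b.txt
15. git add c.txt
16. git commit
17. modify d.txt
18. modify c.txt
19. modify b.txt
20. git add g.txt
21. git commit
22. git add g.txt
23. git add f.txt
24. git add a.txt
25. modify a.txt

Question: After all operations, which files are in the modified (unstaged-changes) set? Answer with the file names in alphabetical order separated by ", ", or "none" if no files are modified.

After op 1 (modify f.txt): modified={f.txt} staged={none}
After op 2 (git add f.txt): modified={none} staged={f.txt}
After op 3 (git commit): modified={none} staged={none}
After op 4 (modify g.txt): modified={g.txt} staged={none}
After op 5 (modify a.txt): modified={a.txt, g.txt} staged={none}
After op 6 (modify h.txt): modified={a.txt, g.txt, h.txt} staged={none}
After op 7 (modify c.txt): modified={a.txt, c.txt, g.txt, h.txt} staged={none}
After op 8 (git add a.txt): modified={c.txt, g.txt, h.txt} staged={a.txt}
After op 9 (git reset a.txt): modified={a.txt, c.txt, g.txt, h.txt} staged={none}
After op 10 (git add c.txt): modified={a.txt, g.txt, h.txt} staged={c.txt}
After op 11 (git reset a.txt): modified={a.txt, g.txt, h.txt} staged={c.txt}
After op 12 (git reset c.txt): modified={a.txt, c.txt, g.txt, h.txt} staged={none}
After op 13 (modify e.txt): modified={a.txt, c.txt, e.txt, g.txt, h.txt} staged={none}
After op 14 (git add b.txt): modified={a.txt, c.txt, e.txt, g.txt, h.txt} staged={none}
After op 15 (git add c.txt): modified={a.txt, e.txt, g.txt, h.txt} staged={c.txt}
After op 16 (git commit): modified={a.txt, e.txt, g.txt, h.txt} staged={none}
After op 17 (modify d.txt): modified={a.txt, d.txt, e.txt, g.txt, h.txt} staged={none}
After op 18 (modify c.txt): modified={a.txt, c.txt, d.txt, e.txt, g.txt, h.txt} staged={none}
After op 19 (modify b.txt): modified={a.txt, b.txt, c.txt, d.txt, e.txt, g.txt, h.txt} staged={none}
After op 20 (git add g.txt): modified={a.txt, b.txt, c.txt, d.txt, e.txt, h.txt} staged={g.txt}
After op 21 (git commit): modified={a.txt, b.txt, c.txt, d.txt, e.txt, h.txt} staged={none}
After op 22 (git add g.txt): modified={a.txt, b.txt, c.txt, d.txt, e.txt, h.txt} staged={none}
After op 23 (git add f.txt): modified={a.txt, b.txt, c.txt, d.txt, e.txt, h.txt} staged={none}
After op 24 (git add a.txt): modified={b.txt, c.txt, d.txt, e.txt, h.txt} staged={a.txt}
After op 25 (modify a.txt): modified={a.txt, b.txt, c.txt, d.txt, e.txt, h.txt} staged={a.txt}

Answer: a.txt, b.txt, c.txt, d.txt, e.txt, h.txt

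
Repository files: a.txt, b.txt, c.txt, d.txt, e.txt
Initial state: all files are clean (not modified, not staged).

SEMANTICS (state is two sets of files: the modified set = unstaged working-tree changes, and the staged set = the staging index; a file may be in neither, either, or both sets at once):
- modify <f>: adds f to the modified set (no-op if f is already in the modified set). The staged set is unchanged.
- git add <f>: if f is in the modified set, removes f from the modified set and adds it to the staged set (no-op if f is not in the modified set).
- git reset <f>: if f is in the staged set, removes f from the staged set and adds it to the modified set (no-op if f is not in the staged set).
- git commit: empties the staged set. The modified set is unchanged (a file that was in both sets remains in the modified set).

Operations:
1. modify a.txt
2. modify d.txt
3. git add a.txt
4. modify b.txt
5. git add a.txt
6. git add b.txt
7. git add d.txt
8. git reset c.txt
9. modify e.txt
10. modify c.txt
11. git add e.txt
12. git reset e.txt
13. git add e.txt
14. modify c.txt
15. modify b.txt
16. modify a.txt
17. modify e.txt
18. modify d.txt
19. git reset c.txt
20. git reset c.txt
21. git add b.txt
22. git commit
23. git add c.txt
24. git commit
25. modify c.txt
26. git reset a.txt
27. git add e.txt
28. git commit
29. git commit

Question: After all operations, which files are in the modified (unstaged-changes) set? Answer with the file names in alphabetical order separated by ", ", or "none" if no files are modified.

Answer: a.txt, c.txt, d.txt

Derivation:
After op 1 (modify a.txt): modified={a.txt} staged={none}
After op 2 (modify d.txt): modified={a.txt, d.txt} staged={none}
After op 3 (git add a.txt): modified={d.txt} staged={a.txt}
After op 4 (modify b.txt): modified={b.txt, d.txt} staged={a.txt}
After op 5 (git add a.txt): modified={b.txt, d.txt} staged={a.txt}
After op 6 (git add b.txt): modified={d.txt} staged={a.txt, b.txt}
After op 7 (git add d.txt): modified={none} staged={a.txt, b.txt, d.txt}
After op 8 (git reset c.txt): modified={none} staged={a.txt, b.txt, d.txt}
After op 9 (modify e.txt): modified={e.txt} staged={a.txt, b.txt, d.txt}
After op 10 (modify c.txt): modified={c.txt, e.txt} staged={a.txt, b.txt, d.txt}
After op 11 (git add e.txt): modified={c.txt} staged={a.txt, b.txt, d.txt, e.txt}
After op 12 (git reset e.txt): modified={c.txt, e.txt} staged={a.txt, b.txt, d.txt}
After op 13 (git add e.txt): modified={c.txt} staged={a.txt, b.txt, d.txt, e.txt}
After op 14 (modify c.txt): modified={c.txt} staged={a.txt, b.txt, d.txt, e.txt}
After op 15 (modify b.txt): modified={b.txt, c.txt} staged={a.txt, b.txt, d.txt, e.txt}
After op 16 (modify a.txt): modified={a.txt, b.txt, c.txt} staged={a.txt, b.txt, d.txt, e.txt}
After op 17 (modify e.txt): modified={a.txt, b.txt, c.txt, e.txt} staged={a.txt, b.txt, d.txt, e.txt}
After op 18 (modify d.txt): modified={a.txt, b.txt, c.txt, d.txt, e.txt} staged={a.txt, b.txt, d.txt, e.txt}
After op 19 (git reset c.txt): modified={a.txt, b.txt, c.txt, d.txt, e.txt} staged={a.txt, b.txt, d.txt, e.txt}
After op 20 (git reset c.txt): modified={a.txt, b.txt, c.txt, d.txt, e.txt} staged={a.txt, b.txt, d.txt, e.txt}
After op 21 (git add b.txt): modified={a.txt, c.txt, d.txt, e.txt} staged={a.txt, b.txt, d.txt, e.txt}
After op 22 (git commit): modified={a.txt, c.txt, d.txt, e.txt} staged={none}
After op 23 (git add c.txt): modified={a.txt, d.txt, e.txt} staged={c.txt}
After op 24 (git commit): modified={a.txt, d.txt, e.txt} staged={none}
After op 25 (modify c.txt): modified={a.txt, c.txt, d.txt, e.txt} staged={none}
After op 26 (git reset a.txt): modified={a.txt, c.txt, d.txt, e.txt} staged={none}
After op 27 (git add e.txt): modified={a.txt, c.txt, d.txt} staged={e.txt}
After op 28 (git commit): modified={a.txt, c.txt, d.txt} staged={none}
After op 29 (git commit): modified={a.txt, c.txt, d.txt} staged={none}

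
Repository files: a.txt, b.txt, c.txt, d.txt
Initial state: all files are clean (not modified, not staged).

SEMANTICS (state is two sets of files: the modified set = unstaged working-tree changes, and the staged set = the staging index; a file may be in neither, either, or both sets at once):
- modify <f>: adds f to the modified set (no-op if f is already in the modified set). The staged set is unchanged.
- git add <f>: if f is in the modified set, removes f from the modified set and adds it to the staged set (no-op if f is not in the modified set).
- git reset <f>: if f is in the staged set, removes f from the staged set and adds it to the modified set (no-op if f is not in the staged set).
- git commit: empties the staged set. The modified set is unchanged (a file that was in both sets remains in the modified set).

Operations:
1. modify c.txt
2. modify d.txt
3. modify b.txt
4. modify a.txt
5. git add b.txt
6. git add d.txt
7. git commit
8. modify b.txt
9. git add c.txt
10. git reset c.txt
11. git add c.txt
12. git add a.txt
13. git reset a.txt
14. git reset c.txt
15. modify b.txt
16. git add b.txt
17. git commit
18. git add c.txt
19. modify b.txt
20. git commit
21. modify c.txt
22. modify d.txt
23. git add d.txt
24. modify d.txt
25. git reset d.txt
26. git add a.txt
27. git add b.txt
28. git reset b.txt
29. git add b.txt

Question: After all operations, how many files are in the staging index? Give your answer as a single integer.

After op 1 (modify c.txt): modified={c.txt} staged={none}
After op 2 (modify d.txt): modified={c.txt, d.txt} staged={none}
After op 3 (modify b.txt): modified={b.txt, c.txt, d.txt} staged={none}
After op 4 (modify a.txt): modified={a.txt, b.txt, c.txt, d.txt} staged={none}
After op 5 (git add b.txt): modified={a.txt, c.txt, d.txt} staged={b.txt}
After op 6 (git add d.txt): modified={a.txt, c.txt} staged={b.txt, d.txt}
After op 7 (git commit): modified={a.txt, c.txt} staged={none}
After op 8 (modify b.txt): modified={a.txt, b.txt, c.txt} staged={none}
After op 9 (git add c.txt): modified={a.txt, b.txt} staged={c.txt}
After op 10 (git reset c.txt): modified={a.txt, b.txt, c.txt} staged={none}
After op 11 (git add c.txt): modified={a.txt, b.txt} staged={c.txt}
After op 12 (git add a.txt): modified={b.txt} staged={a.txt, c.txt}
After op 13 (git reset a.txt): modified={a.txt, b.txt} staged={c.txt}
After op 14 (git reset c.txt): modified={a.txt, b.txt, c.txt} staged={none}
After op 15 (modify b.txt): modified={a.txt, b.txt, c.txt} staged={none}
After op 16 (git add b.txt): modified={a.txt, c.txt} staged={b.txt}
After op 17 (git commit): modified={a.txt, c.txt} staged={none}
After op 18 (git add c.txt): modified={a.txt} staged={c.txt}
After op 19 (modify b.txt): modified={a.txt, b.txt} staged={c.txt}
After op 20 (git commit): modified={a.txt, b.txt} staged={none}
After op 21 (modify c.txt): modified={a.txt, b.txt, c.txt} staged={none}
After op 22 (modify d.txt): modified={a.txt, b.txt, c.txt, d.txt} staged={none}
After op 23 (git add d.txt): modified={a.txt, b.txt, c.txt} staged={d.txt}
After op 24 (modify d.txt): modified={a.txt, b.txt, c.txt, d.txt} staged={d.txt}
After op 25 (git reset d.txt): modified={a.txt, b.txt, c.txt, d.txt} staged={none}
After op 26 (git add a.txt): modified={b.txt, c.txt, d.txt} staged={a.txt}
After op 27 (git add b.txt): modified={c.txt, d.txt} staged={a.txt, b.txt}
After op 28 (git reset b.txt): modified={b.txt, c.txt, d.txt} staged={a.txt}
After op 29 (git add b.txt): modified={c.txt, d.txt} staged={a.txt, b.txt}
Final staged set: {a.txt, b.txt} -> count=2

Answer: 2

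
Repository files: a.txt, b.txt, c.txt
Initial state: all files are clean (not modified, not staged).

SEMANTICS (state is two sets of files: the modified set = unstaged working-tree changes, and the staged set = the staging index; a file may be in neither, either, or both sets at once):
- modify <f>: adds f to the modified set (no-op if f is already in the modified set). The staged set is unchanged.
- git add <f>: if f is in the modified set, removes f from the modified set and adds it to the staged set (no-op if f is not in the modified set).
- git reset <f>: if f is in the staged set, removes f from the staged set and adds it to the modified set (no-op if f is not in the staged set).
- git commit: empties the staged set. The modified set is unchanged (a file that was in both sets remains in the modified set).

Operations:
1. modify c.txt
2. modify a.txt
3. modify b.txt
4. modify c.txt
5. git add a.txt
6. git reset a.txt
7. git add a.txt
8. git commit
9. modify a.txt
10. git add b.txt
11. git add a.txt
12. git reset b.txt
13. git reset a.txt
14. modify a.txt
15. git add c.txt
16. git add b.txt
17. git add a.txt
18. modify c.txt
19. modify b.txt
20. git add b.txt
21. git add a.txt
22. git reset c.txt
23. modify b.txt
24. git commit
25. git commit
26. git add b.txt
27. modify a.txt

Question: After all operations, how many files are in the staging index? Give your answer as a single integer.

After op 1 (modify c.txt): modified={c.txt} staged={none}
After op 2 (modify a.txt): modified={a.txt, c.txt} staged={none}
After op 3 (modify b.txt): modified={a.txt, b.txt, c.txt} staged={none}
After op 4 (modify c.txt): modified={a.txt, b.txt, c.txt} staged={none}
After op 5 (git add a.txt): modified={b.txt, c.txt} staged={a.txt}
After op 6 (git reset a.txt): modified={a.txt, b.txt, c.txt} staged={none}
After op 7 (git add a.txt): modified={b.txt, c.txt} staged={a.txt}
After op 8 (git commit): modified={b.txt, c.txt} staged={none}
After op 9 (modify a.txt): modified={a.txt, b.txt, c.txt} staged={none}
After op 10 (git add b.txt): modified={a.txt, c.txt} staged={b.txt}
After op 11 (git add a.txt): modified={c.txt} staged={a.txt, b.txt}
After op 12 (git reset b.txt): modified={b.txt, c.txt} staged={a.txt}
After op 13 (git reset a.txt): modified={a.txt, b.txt, c.txt} staged={none}
After op 14 (modify a.txt): modified={a.txt, b.txt, c.txt} staged={none}
After op 15 (git add c.txt): modified={a.txt, b.txt} staged={c.txt}
After op 16 (git add b.txt): modified={a.txt} staged={b.txt, c.txt}
After op 17 (git add a.txt): modified={none} staged={a.txt, b.txt, c.txt}
After op 18 (modify c.txt): modified={c.txt} staged={a.txt, b.txt, c.txt}
After op 19 (modify b.txt): modified={b.txt, c.txt} staged={a.txt, b.txt, c.txt}
After op 20 (git add b.txt): modified={c.txt} staged={a.txt, b.txt, c.txt}
After op 21 (git add a.txt): modified={c.txt} staged={a.txt, b.txt, c.txt}
After op 22 (git reset c.txt): modified={c.txt} staged={a.txt, b.txt}
After op 23 (modify b.txt): modified={b.txt, c.txt} staged={a.txt, b.txt}
After op 24 (git commit): modified={b.txt, c.txt} staged={none}
After op 25 (git commit): modified={b.txt, c.txt} staged={none}
After op 26 (git add b.txt): modified={c.txt} staged={b.txt}
After op 27 (modify a.txt): modified={a.txt, c.txt} staged={b.txt}
Final staged set: {b.txt} -> count=1

Answer: 1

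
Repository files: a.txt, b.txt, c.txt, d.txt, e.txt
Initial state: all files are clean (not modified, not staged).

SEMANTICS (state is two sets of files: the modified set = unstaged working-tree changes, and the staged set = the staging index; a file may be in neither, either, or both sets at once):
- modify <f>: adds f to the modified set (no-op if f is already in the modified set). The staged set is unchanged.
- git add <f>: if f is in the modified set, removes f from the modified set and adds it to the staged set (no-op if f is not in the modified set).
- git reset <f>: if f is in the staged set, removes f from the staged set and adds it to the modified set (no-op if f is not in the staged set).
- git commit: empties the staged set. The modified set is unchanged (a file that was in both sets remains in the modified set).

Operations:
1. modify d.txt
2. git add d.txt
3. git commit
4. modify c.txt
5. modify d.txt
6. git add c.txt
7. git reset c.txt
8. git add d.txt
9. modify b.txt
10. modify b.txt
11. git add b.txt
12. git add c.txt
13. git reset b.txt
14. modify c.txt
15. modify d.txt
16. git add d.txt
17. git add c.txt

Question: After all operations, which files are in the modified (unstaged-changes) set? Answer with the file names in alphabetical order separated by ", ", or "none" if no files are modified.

After op 1 (modify d.txt): modified={d.txt} staged={none}
After op 2 (git add d.txt): modified={none} staged={d.txt}
After op 3 (git commit): modified={none} staged={none}
After op 4 (modify c.txt): modified={c.txt} staged={none}
After op 5 (modify d.txt): modified={c.txt, d.txt} staged={none}
After op 6 (git add c.txt): modified={d.txt} staged={c.txt}
After op 7 (git reset c.txt): modified={c.txt, d.txt} staged={none}
After op 8 (git add d.txt): modified={c.txt} staged={d.txt}
After op 9 (modify b.txt): modified={b.txt, c.txt} staged={d.txt}
After op 10 (modify b.txt): modified={b.txt, c.txt} staged={d.txt}
After op 11 (git add b.txt): modified={c.txt} staged={b.txt, d.txt}
After op 12 (git add c.txt): modified={none} staged={b.txt, c.txt, d.txt}
After op 13 (git reset b.txt): modified={b.txt} staged={c.txt, d.txt}
After op 14 (modify c.txt): modified={b.txt, c.txt} staged={c.txt, d.txt}
After op 15 (modify d.txt): modified={b.txt, c.txt, d.txt} staged={c.txt, d.txt}
After op 16 (git add d.txt): modified={b.txt, c.txt} staged={c.txt, d.txt}
After op 17 (git add c.txt): modified={b.txt} staged={c.txt, d.txt}

Answer: b.txt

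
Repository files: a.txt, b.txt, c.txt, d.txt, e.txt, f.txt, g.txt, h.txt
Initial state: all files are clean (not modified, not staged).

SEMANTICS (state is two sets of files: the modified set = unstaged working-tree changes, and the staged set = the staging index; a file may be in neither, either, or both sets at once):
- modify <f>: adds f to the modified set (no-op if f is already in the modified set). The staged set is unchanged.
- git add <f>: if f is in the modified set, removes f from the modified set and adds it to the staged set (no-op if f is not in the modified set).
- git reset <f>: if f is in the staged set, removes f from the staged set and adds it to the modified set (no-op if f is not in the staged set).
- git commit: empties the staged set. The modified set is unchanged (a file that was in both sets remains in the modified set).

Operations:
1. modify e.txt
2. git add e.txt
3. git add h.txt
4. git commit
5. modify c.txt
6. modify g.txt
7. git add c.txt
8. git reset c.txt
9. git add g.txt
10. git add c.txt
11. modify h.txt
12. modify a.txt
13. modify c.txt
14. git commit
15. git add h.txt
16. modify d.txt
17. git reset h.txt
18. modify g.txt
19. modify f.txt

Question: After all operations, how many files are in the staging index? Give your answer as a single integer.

After op 1 (modify e.txt): modified={e.txt} staged={none}
After op 2 (git add e.txt): modified={none} staged={e.txt}
After op 3 (git add h.txt): modified={none} staged={e.txt}
After op 4 (git commit): modified={none} staged={none}
After op 5 (modify c.txt): modified={c.txt} staged={none}
After op 6 (modify g.txt): modified={c.txt, g.txt} staged={none}
After op 7 (git add c.txt): modified={g.txt} staged={c.txt}
After op 8 (git reset c.txt): modified={c.txt, g.txt} staged={none}
After op 9 (git add g.txt): modified={c.txt} staged={g.txt}
After op 10 (git add c.txt): modified={none} staged={c.txt, g.txt}
After op 11 (modify h.txt): modified={h.txt} staged={c.txt, g.txt}
After op 12 (modify a.txt): modified={a.txt, h.txt} staged={c.txt, g.txt}
After op 13 (modify c.txt): modified={a.txt, c.txt, h.txt} staged={c.txt, g.txt}
After op 14 (git commit): modified={a.txt, c.txt, h.txt} staged={none}
After op 15 (git add h.txt): modified={a.txt, c.txt} staged={h.txt}
After op 16 (modify d.txt): modified={a.txt, c.txt, d.txt} staged={h.txt}
After op 17 (git reset h.txt): modified={a.txt, c.txt, d.txt, h.txt} staged={none}
After op 18 (modify g.txt): modified={a.txt, c.txt, d.txt, g.txt, h.txt} staged={none}
After op 19 (modify f.txt): modified={a.txt, c.txt, d.txt, f.txt, g.txt, h.txt} staged={none}
Final staged set: {none} -> count=0

Answer: 0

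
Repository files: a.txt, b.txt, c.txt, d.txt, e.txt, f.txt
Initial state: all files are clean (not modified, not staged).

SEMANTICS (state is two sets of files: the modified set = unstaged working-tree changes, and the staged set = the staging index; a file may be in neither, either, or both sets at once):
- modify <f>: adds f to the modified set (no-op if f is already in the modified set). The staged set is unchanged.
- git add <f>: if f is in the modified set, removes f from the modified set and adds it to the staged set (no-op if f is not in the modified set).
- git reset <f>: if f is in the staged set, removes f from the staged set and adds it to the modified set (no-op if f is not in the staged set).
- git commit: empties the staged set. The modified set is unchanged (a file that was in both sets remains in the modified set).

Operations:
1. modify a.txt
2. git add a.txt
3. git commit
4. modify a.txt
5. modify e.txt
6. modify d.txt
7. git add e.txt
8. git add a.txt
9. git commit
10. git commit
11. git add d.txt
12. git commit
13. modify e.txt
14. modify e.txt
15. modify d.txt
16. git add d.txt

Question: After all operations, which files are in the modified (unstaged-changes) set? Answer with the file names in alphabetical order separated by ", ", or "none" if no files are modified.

After op 1 (modify a.txt): modified={a.txt} staged={none}
After op 2 (git add a.txt): modified={none} staged={a.txt}
After op 3 (git commit): modified={none} staged={none}
After op 4 (modify a.txt): modified={a.txt} staged={none}
After op 5 (modify e.txt): modified={a.txt, e.txt} staged={none}
After op 6 (modify d.txt): modified={a.txt, d.txt, e.txt} staged={none}
After op 7 (git add e.txt): modified={a.txt, d.txt} staged={e.txt}
After op 8 (git add a.txt): modified={d.txt} staged={a.txt, e.txt}
After op 9 (git commit): modified={d.txt} staged={none}
After op 10 (git commit): modified={d.txt} staged={none}
After op 11 (git add d.txt): modified={none} staged={d.txt}
After op 12 (git commit): modified={none} staged={none}
After op 13 (modify e.txt): modified={e.txt} staged={none}
After op 14 (modify e.txt): modified={e.txt} staged={none}
After op 15 (modify d.txt): modified={d.txt, e.txt} staged={none}
After op 16 (git add d.txt): modified={e.txt} staged={d.txt}

Answer: e.txt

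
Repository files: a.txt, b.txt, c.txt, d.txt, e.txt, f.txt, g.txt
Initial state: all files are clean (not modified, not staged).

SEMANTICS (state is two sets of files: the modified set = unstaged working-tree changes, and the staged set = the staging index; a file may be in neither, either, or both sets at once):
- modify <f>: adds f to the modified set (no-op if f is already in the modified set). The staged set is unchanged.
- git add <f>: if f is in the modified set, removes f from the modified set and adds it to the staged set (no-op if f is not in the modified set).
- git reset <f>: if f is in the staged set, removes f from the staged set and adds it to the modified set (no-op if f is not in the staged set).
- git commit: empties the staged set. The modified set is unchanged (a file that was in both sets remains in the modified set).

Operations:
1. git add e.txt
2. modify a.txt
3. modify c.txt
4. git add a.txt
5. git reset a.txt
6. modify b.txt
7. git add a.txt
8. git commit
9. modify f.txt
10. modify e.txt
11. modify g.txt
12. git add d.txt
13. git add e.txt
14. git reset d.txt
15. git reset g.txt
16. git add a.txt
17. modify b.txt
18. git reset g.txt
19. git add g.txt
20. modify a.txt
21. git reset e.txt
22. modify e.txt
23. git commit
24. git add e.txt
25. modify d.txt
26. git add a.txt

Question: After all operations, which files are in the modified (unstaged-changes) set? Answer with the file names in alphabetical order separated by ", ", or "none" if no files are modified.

Answer: b.txt, c.txt, d.txt, f.txt

Derivation:
After op 1 (git add e.txt): modified={none} staged={none}
After op 2 (modify a.txt): modified={a.txt} staged={none}
After op 3 (modify c.txt): modified={a.txt, c.txt} staged={none}
After op 4 (git add a.txt): modified={c.txt} staged={a.txt}
After op 5 (git reset a.txt): modified={a.txt, c.txt} staged={none}
After op 6 (modify b.txt): modified={a.txt, b.txt, c.txt} staged={none}
After op 7 (git add a.txt): modified={b.txt, c.txt} staged={a.txt}
After op 8 (git commit): modified={b.txt, c.txt} staged={none}
After op 9 (modify f.txt): modified={b.txt, c.txt, f.txt} staged={none}
After op 10 (modify e.txt): modified={b.txt, c.txt, e.txt, f.txt} staged={none}
After op 11 (modify g.txt): modified={b.txt, c.txt, e.txt, f.txt, g.txt} staged={none}
After op 12 (git add d.txt): modified={b.txt, c.txt, e.txt, f.txt, g.txt} staged={none}
After op 13 (git add e.txt): modified={b.txt, c.txt, f.txt, g.txt} staged={e.txt}
After op 14 (git reset d.txt): modified={b.txt, c.txt, f.txt, g.txt} staged={e.txt}
After op 15 (git reset g.txt): modified={b.txt, c.txt, f.txt, g.txt} staged={e.txt}
After op 16 (git add a.txt): modified={b.txt, c.txt, f.txt, g.txt} staged={e.txt}
After op 17 (modify b.txt): modified={b.txt, c.txt, f.txt, g.txt} staged={e.txt}
After op 18 (git reset g.txt): modified={b.txt, c.txt, f.txt, g.txt} staged={e.txt}
After op 19 (git add g.txt): modified={b.txt, c.txt, f.txt} staged={e.txt, g.txt}
After op 20 (modify a.txt): modified={a.txt, b.txt, c.txt, f.txt} staged={e.txt, g.txt}
After op 21 (git reset e.txt): modified={a.txt, b.txt, c.txt, e.txt, f.txt} staged={g.txt}
After op 22 (modify e.txt): modified={a.txt, b.txt, c.txt, e.txt, f.txt} staged={g.txt}
After op 23 (git commit): modified={a.txt, b.txt, c.txt, e.txt, f.txt} staged={none}
After op 24 (git add e.txt): modified={a.txt, b.txt, c.txt, f.txt} staged={e.txt}
After op 25 (modify d.txt): modified={a.txt, b.txt, c.txt, d.txt, f.txt} staged={e.txt}
After op 26 (git add a.txt): modified={b.txt, c.txt, d.txt, f.txt} staged={a.txt, e.txt}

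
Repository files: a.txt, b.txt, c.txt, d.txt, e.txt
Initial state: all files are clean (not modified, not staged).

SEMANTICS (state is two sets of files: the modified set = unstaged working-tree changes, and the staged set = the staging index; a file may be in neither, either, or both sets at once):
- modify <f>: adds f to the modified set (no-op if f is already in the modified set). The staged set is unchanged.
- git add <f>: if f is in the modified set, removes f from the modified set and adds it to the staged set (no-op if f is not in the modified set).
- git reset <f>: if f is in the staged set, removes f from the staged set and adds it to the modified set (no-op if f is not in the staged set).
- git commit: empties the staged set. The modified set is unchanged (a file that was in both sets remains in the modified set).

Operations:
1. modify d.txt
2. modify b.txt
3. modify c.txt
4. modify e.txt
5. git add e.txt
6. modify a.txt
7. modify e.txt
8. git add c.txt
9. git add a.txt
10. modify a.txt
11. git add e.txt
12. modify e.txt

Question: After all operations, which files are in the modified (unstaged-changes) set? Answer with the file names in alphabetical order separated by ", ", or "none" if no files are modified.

After op 1 (modify d.txt): modified={d.txt} staged={none}
After op 2 (modify b.txt): modified={b.txt, d.txt} staged={none}
After op 3 (modify c.txt): modified={b.txt, c.txt, d.txt} staged={none}
After op 4 (modify e.txt): modified={b.txt, c.txt, d.txt, e.txt} staged={none}
After op 5 (git add e.txt): modified={b.txt, c.txt, d.txt} staged={e.txt}
After op 6 (modify a.txt): modified={a.txt, b.txt, c.txt, d.txt} staged={e.txt}
After op 7 (modify e.txt): modified={a.txt, b.txt, c.txt, d.txt, e.txt} staged={e.txt}
After op 8 (git add c.txt): modified={a.txt, b.txt, d.txt, e.txt} staged={c.txt, e.txt}
After op 9 (git add a.txt): modified={b.txt, d.txt, e.txt} staged={a.txt, c.txt, e.txt}
After op 10 (modify a.txt): modified={a.txt, b.txt, d.txt, e.txt} staged={a.txt, c.txt, e.txt}
After op 11 (git add e.txt): modified={a.txt, b.txt, d.txt} staged={a.txt, c.txt, e.txt}
After op 12 (modify e.txt): modified={a.txt, b.txt, d.txt, e.txt} staged={a.txt, c.txt, e.txt}

Answer: a.txt, b.txt, d.txt, e.txt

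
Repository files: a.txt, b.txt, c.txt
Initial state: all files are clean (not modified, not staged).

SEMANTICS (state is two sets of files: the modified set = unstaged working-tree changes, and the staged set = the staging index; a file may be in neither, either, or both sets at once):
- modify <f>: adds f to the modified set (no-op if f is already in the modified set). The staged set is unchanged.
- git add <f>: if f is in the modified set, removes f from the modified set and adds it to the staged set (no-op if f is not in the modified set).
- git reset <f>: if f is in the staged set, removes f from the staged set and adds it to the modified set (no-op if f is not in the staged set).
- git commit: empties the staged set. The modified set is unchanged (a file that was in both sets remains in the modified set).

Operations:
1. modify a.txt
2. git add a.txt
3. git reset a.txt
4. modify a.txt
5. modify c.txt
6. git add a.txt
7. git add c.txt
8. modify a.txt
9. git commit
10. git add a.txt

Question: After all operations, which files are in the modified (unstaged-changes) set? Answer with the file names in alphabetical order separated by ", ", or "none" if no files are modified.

After op 1 (modify a.txt): modified={a.txt} staged={none}
After op 2 (git add a.txt): modified={none} staged={a.txt}
After op 3 (git reset a.txt): modified={a.txt} staged={none}
After op 4 (modify a.txt): modified={a.txt} staged={none}
After op 5 (modify c.txt): modified={a.txt, c.txt} staged={none}
After op 6 (git add a.txt): modified={c.txt} staged={a.txt}
After op 7 (git add c.txt): modified={none} staged={a.txt, c.txt}
After op 8 (modify a.txt): modified={a.txt} staged={a.txt, c.txt}
After op 9 (git commit): modified={a.txt} staged={none}
After op 10 (git add a.txt): modified={none} staged={a.txt}

Answer: none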